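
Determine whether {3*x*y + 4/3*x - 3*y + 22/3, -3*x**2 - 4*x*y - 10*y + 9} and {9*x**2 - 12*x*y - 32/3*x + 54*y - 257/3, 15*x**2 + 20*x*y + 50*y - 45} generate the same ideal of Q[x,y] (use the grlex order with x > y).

Yes, the ideals are equal.

Since reduced Gröbner bases are canonical representatives of ideals under a given ordering, it suffices to compute and compare them.
Buchberger on the first generating set:
f_1 = 3*x*y + 4/3*x - 3*y + 22/3, LT = x*y.
f_2 = -3*x**2 - 4*x*y - 10*y + 9, LT = x**2.

S(f_1,f_2): lcm = x**2*y. S = -4/3*x*y**2 + 4/9*x**2 - x*y - 10/3*y**2 + 22/9*x + 3*y.
  reduce S modulo (f_1, f_2):
  remainder -14/3*y**2 + 26/9*x + 34/9*y + 34/9 ≠ 0; add g_3 = -14/3*y**2 + 26/9*x + 34/9*y + 34/9 to the basis.

The other S-polynomials (S(f_1,g_3), S(f_2,g_3)) all reduce to 0 modulo the current basis, so we have a Gröbner basis.
Inter-reduce: drop elements whose leading term is divisible by another's, tail-reduce, and make monic.
Reduced Gröbner basis: {x**2 - 16/27*x + 14/3*y - 169/27, x*y + 4/9*x - y + 22/9, y**2 - 13/21*x - 17/21*y - 17/21}.

Buchberger on the second generating set:
h_1 = 9*x**2 - 12*x*y - 32/3*x + 54*y - 257/3, LT = x**2.
h_2 = 15*x**2 + 20*x*y + 50*y - 45, LT = x**2.

S(h_1,h_2): lcm = x**2. S = -8/3*x*y - 32/27*x + 8/3*y - 176/27.
  reduce S modulo (h_1, h_2):
  remainder -8/3*x*y - 32/27*x + 8/3*y - 176/27 ≠ 0; add k_3 = -8/3*x*y - 32/27*x + 8/3*y - 176/27 to the basis.

S(h_1,k_3): lcm = x**2*y. S = -4/3*x*y**2 - 4/9*x**2 - 5/27*x*y + 6*y**2 - 22/9*x - 257/27*y.
  reduce S modulo (h_1, h_2, k_3):
  remainder 14/3*y**2 - 26/9*x - 34/9*y - 34/9 ≠ 0; add k_4 = 14/3*y**2 - 26/9*x - 34/9*y - 34/9 to the basis.

The other S-polynomials (S(h_2,k_3), S(h_1,k_4), S(h_2,k_4), S(k_3,k_4)) all reduce to 0 modulo the current basis, so we have a Gröbner basis.
Inter-reduce: drop elements whose leading term is divisible by another's, tail-reduce, and make monic.
Reduced Gröbner basis: {x**2 - 16/27*x + 14/3*y - 169/27, x*y + 4/9*x - y + 22/9, y**2 - 13/21*x - 17/21*y - 17/21}.

The two bases agree; hence the ideals are identical.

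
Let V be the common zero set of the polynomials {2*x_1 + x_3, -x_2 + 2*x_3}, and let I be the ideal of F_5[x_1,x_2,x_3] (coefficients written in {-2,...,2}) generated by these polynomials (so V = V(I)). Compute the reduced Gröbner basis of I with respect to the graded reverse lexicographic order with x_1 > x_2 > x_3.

G = {x_1 - 2*x_3, x_2 - 2*x_3}

f_1 = 2*x_1 + x_3, LT = x_1.
f_2 = -x_2 + 2*x_3, LT = x_2.

S(f_1,f_2): leading monomials are coprime, so the S-polynomial reduces to 0 (Buchberger's first criterion).
Every S-polynomial of the final basis reduces to 0, so we have a Gröbner basis.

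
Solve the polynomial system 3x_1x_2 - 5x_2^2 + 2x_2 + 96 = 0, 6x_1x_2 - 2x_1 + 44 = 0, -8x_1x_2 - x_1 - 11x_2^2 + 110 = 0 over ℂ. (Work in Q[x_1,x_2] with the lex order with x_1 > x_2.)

Compute a lex Gröbner basis by Buchberger's algorithm.
f_1 = 3x_1x_2 - 5x_2^2 + 2x_2 + 96, LT = x_1x_2.
f_2 = 6x_1x_2 - 2x_1 + 44, LT = x_1x_2.
f_3 = -8x_1x_2 - x_1 - 11x_2^2 + 110, LT = x_1x_2.

S(f_1,f_2): lcm = x_1x_2. S = 1/3x_1 - 5/3x_2^2 + 2/3x_2 + 74/3.
  leading term x_1: no divisor's leading term divides it; move 1/3x_1 to the remainder.
  leading term x_2^2: no divisor's leading term divides it; move -5/3x_2^2 to the remainder.
  leading term x_2: no divisor's leading term divides it; move 2/3x_2 to the remainder.
  leading term 1: no divisor's leading term divides it; move 74/3 to the remainder.
  remainder 1/3x_1 - 5/3x_2^2 + 2/3x_2 + 74/3 ≠ 0; add h_4 = 1/3x_1 - 5/3x_2^2 + 2/3x_2 + 74/3 to the basis.

S(f_1,f_3): lcm = x_1x_2. S = -1/8x_1 - 73/24x_2^2 + 2/3x_2 + 183/4.
  leading term x_1: subtract (-3/8)·h_4 from -1/8x_1 - 73/24x_2^2 + 2/3x_2 + 183/4 → -11/3x_2^2 + 11/12x_2 + 55
  leading term x_2^2: no divisor's leading term divides it; move -11/3x_2^2 to the remainder.
  leading term x_2: no divisor's leading term divides it; move 11/12x_2 to the remainder.
  leading term 1: no divisor's leading term divides it; move 55 to the remainder.
  remainder -11/3x_2^2 + 11/12x_2 + 55 ≠ 0; add h_5 = -11/3x_2^2 + 11/12x_2 + 55 to the basis.

S(f_2,f_3): lcm = x_1x_2. S = -11/24x_1 - 11/8x_2^2 + 253/12.
  leading term x_1: subtract (-11/8)·h_4 from -11/24x_1 - 11/8x_2^2 + 253/12 → -11/3x_2^2 + 11/12x_2 + 55
  leading term x_2^2: subtract (1)·h_5 from -11/3x_2^2 + 11/12x_2 + 55 → 0
  remainder 0.

S(f_1,h_4): lcm = x_1x_2. S = 5x_2^3 - 11/3x_2^2 - 220/3x_2 + 32.
  leading term x_2^3: subtract (-15/11x_2)·h_5 from 5x_2^3 - 11/3x_2^2 - 220/3x_2 + 32 → -29/12x_2^2 + 5/3x_2 + 32
  leading term x_2^2: subtract (29/44)·h_5 from -29/12x_2^2 + 5/3x_2 + 32 → 17/16x_2 - 17/4
  leading term x_2: no divisor's leading term divides it; move 17/16x_2 to the remainder.
  leading term 1: no divisor's leading term divides it; move -17/4 to the remainder.
  remainder 17/16x_2 - 17/4 ≠ 0; add h_6 = 17/16x_2 - 17/4 to the basis.

S(f_2,h_4): lcm = x_1x_2. S = -1/3x_1 + 5x_2^3 - 2x_2^2 - 74x_2 + 22/3.
  leading term x_1: subtract (-1)·h_4 from -1/3x_1 + 5x_2^3 - 2x_2^2 - 74x_2 + 22/3 → 5x_2^3 - 11/3x_2^2 - 220/3x_2 + 32
  leading term x_2^3: subtract (-15/11x_2)·h_5 from 5x_2^3 - 11/3x_2^2 - 220/3x_2 + 32 → -29/12x_2^2 + 5/3x_2 + 32
  leading term x_2^2: subtract (29/44)·h_5 from -29/12x_2^2 + 5/3x_2 + 32 → 17/16x_2 - 17/4
  leading term x_2: subtract (1)·h_6 from 17/16x_2 - 17/4 → 0
  remainder 0.

S(f_3,h_4): lcm = x_1x_2. S = 1/8x_1 + 5x_2^3 - 5/8x_2^2 - 74x_2 - 55/4.
  leading term x_1: subtract (3/8)·h_4 from 1/8x_1 + 5x_2^3 - 5/8x_2^2 - 74x_2 - 55/4 → 5x_2^3 - 297/4x_2 - 23
  leading term x_2^3: subtract (-15/11x_2)·h_5 from 5x_2^3 - 297/4x_2 - 23 → 5/4x_2^2 + 3/4x_2 - 23
  leading term x_2^2: subtract (-15/44)·h_5 from 5/4x_2^2 + 3/4x_2 - 23 → 17/16x_2 - 17/4
  leading term x_2: subtract (1)·h_6 from 17/16x_2 - 17/4 → 0
  remainder 0.

S(f_1,h_5): lcm = x_1x_2^2. S = 1/4x_1x_2 + 15x_1 - 5/3x_2^3 + 2/3x_2^2 + 32x_2.
  leading term x_1x_2: subtract (1/12)·f_1 from 1/4x_1x_2 + 15x_1 - 5/3x_2^3 + 2/3x_2^2 + 32x_2 → 15x_1 - 5/3x_2^3 + 13/12x_2^2 + 191/6x_2 - 8
  leading term x_1: subtract (45)·h_4 from 15x_1 - 5/3x_2^3 + 13/12x_2^2 + 191/6x_2 - 8 → -5/3x_2^3 + 913/12x_2^2 + 11/6x_2 - 1118
  leading term x_2^3: subtract (5/11x_2)·h_5 from -5/3x_2^3 + 913/12x_2^2 + 11/6x_2 - 1118 → 227/3x_2^2 - 139/6x_2 - 1118
  leading term x_2^2: subtract (-227/11)·h_5 from 227/3x_2^2 - 139/6x_2 - 1118 → -17/4x_2 + 17
  leading term x_2: subtract (-4)·h_6 from -17/4x_2 + 17 → 0
  remainder 0.

S(f_2,h_5): lcm = x_1x_2^2. S = -1/12x_1x_2 + 15x_1 + 22/3x_2.
  leading term x_1x_2: subtract (-1/36)·f_1 from -1/12x_1x_2 + 15x_1 + 22/3x_2 → 15x_1 - 5/36x_2^2 + 133/18x_2 + 8/3
  leading term x_1: subtract (45)·h_4 from 15x_1 - 5/36x_2^2 + 133/18x_2 + 8/3 → 2695/36x_2^2 - 407/18x_2 - 3322/3
  leading term x_2^2: subtract (-245/12)·h_5 from 2695/36x_2^2 - 407/18x_2 - 3322/3 → -187/48x_2 + 187/12
  leading term x_2: subtract (-11/3)·h_6 from -187/48x_2 + 187/12 → 0
  remainder 0.

S(f_3,h_5): lcm = x_1x_2^2. S = 3/8x_1x_2 + 15x_1 + 11/8x_2^3 - 55/4x_2.
  leading term x_1x_2: subtract (1/8)·f_1 from 3/8x_1x_2 + 15x_1 + 11/8x_2^3 - 55/4x_2 → 15x_1 + 11/8x_2^3 + 5/8x_2^2 - 14x_2 - 12
  leading term x_1: subtract (45)·h_4 from 15x_1 + 11/8x_2^3 + 5/8x_2^2 - 14x_2 - 12 → 11/8x_2^3 + 605/8x_2^2 - 44x_2 - 1122
  leading term x_2^3: subtract (-3/8x_2)·h_5 from 11/8x_2^3 + 605/8x_2^2 - 44x_2 - 1122 → 2431/32x_2^2 - 187/8x_2 - 1122
  leading term x_2^2: subtract (-663/32)·h_5 from 2431/32x_2^2 - 187/8x_2 - 1122 → -561/128x_2 + 561/32
  leading term x_2: subtract (-33/8)·h_6 from -561/128x_2 + 561/32 → 0
  remainder 0.

S(h_4,h_5): leading monomials are coprime, so the S-polynomial reduces to 0 (Buchberger's first criterion).
S(f_1,h_6): lcm = x_1x_2. S = 4x_1 - 5/3x_2^2 + 2/3x_2 + 32.
  leading term x_1: subtract (12)·h_4 from 4x_1 - 5/3x_2^2 + 2/3x_2 + 32 → 55/3x_2^2 - 22/3x_2 - 264
  leading term x_2^2: subtract (-5)·h_5 from 55/3x_2^2 - 22/3x_2 - 264 → -11/4x_2 + 11
  leading term x_2: subtract (-44/17)·h_6 from -11/4x_2 + 11 → 0
  remainder 0.

S(f_2,h_6): lcm = x_1x_2. S = 11/3x_1 + 22/3.
  leading term x_1: subtract (11)·h_4 from 11/3x_1 + 22/3 → 55/3x_2^2 - 22/3x_2 - 264
  leading term x_2^2: subtract (-5)·h_5 from 55/3x_2^2 - 22/3x_2 - 264 → -11/4x_2 + 11
  leading term x_2: subtract (-44/17)·h_6 from -11/4x_2 + 11 → 0
  remainder 0.

S(f_3,h_6): lcm = x_1x_2. S = 33/8x_1 + 11/8x_2^2 - 55/4.
  leading term x_1: subtract (99/8)·h_4 from 33/8x_1 + 11/8x_2^2 - 55/4 → 22x_2^2 - 33/4x_2 - 319
  leading term x_2^2: subtract (-6)·h_5 from 22x_2^2 - 33/4x_2 - 319 → -11/4x_2 + 11
  leading term x_2: subtract (-44/17)·h_6 from -11/4x_2 + 11 → 0
  remainder 0.

S(h_4,h_6): leading monomials are coprime, so the S-polynomial reduces to 0 (Buchberger's first criterion).
S(h_5,h_6): lcm = x_2^2. S = 15/4x_2 - 15.
  leading term x_2: subtract (60/17)·h_6 from 15/4x_2 - 15 → 0
  remainder 0.

Every S-polynomial of the final basis reduces to 0, so we have a Gröbner basis.
Inter-reduce: drop elements whose leading term is divisible by another's, tail-reduce, and make monic.
Reduced Gröbner basis: {x_1 + 2, x_2 - 4}.

A lex Gröbner basis eliminates variables successively. Here x_2 - 4 depends only on x_2, with roots {4}; lifting each root through the earlier basis elements recovers the full solutions.
  x_2 = 4: the earlier basis element becomes x_1 + 2 = 0, giving x_1 = -2 — point (-2, 4).
Check: every point annihilates each of the original generators.
A lex Gröbner basis triangularizes the system, enabling back-substitution.

{(-2, 4)}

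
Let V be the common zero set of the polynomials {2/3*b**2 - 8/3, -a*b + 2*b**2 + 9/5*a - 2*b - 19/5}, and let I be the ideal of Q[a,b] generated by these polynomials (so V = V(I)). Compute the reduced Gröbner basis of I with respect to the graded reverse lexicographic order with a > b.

This is the nonlinear analogue of row-reducing a linear system.

f_1 = 2/3*b**2 - 8/3, LT = b**2.
f_2 = -a*b + 2*b**2 + 9/5*a - 2*b - 19/5, LT = a*b.

S(f_1,f_2): lcm = a*b**2. S = 2*b**3 + 9/5*a*b - 2*b**2 - 4*a - 19/5*b.
  leading term b**3: subtract (3*b)·f_1 from 2*b**3 + 9/5*a*b - 2*b**2 - 4*a - 19/5*b → 9/5*a*b - 2*b**2 - 4*a + 21/5*b
  leading term a*b: subtract (-9/5)·f_2 from 9/5*a*b - 2*b**2 - 4*a + 21/5*b → 8/5*b**2 - 19/25*a + 3/5*b - 171/25
  leading term b**2: subtract (12/5)·f_1 from 8/5*b**2 - 19/25*a + 3/5*b - 171/25 → -19/25*a + 3/5*b - 11/25
  leading term a: no divisor's leading term divides it; move -19/25*a to the remainder.
  leading term b: no divisor's leading term divides it; move 3/5*b to the remainder.
  leading term 1: no divisor's leading term divides it; move -11/25 to the remainder.
  remainder -19/25*a + 3/5*b - 11/25 ≠ 0; add g_3 = -19/25*a + 3/5*b - 11/25 to the basis.

The other S-polynomials (S(f_1,g_3), S(f_2,g_3)) all reduce to 0 modulo the current basis, so we have a Gröbner basis.
Inter-reduce: drop elements whose leading term is divisible by another's, tail-reduce, and make monic.

G = {b**2 - 4, a - 15/19*b + 11/19}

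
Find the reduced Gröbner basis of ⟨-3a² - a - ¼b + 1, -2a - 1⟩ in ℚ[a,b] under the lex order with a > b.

f_1 = -3a² - a - ¼b + 1, LT = a².
f_2 = -2a - 1, LT = a.

S(f_1,f_2): lcm = a². S = -⅙a + 1/12b - ⅓.
  reduce S modulo (f_1, f_2):
  remainder 1/12b - ¼ ≠ 0; add g_3 = 1/12b - ¼ to the basis.

The other S-polynomials (S(f_1,g_3), S(f_2,g_3)) all reduce to 0 modulo the current basis, so we have a Gröbner basis.
Inter-reduce: drop elements whose leading term is divisible by another's, tail-reduce, and make monic.

G = {a + ½, b - 3}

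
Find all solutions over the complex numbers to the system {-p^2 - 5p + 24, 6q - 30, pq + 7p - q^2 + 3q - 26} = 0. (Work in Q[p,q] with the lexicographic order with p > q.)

{(3, 5)}

Compute a lex Gröbner basis by Buchberger's algorithm.
f_1 = -p^2 - 5p + 24, LT = p^2.
f_2 = 6q - 30, LT = q.
f_3 = pq + 7p - q^2 + 3q - 26, LT = pq.

S(f_1,f_3): lcm = p^2q. S = -7p^2 + pq^2 + 2pq + 26p - 24q.
  leading term p^2: subtract (7)·f_1 from -7p^2 + pq^2 + 2pq + 26p - 24q → pq^2 + 2pq + 61p - 24q - 168
  leading term pq^2: subtract (1/6pq)·f_2 from pq^2 + 2pq + 61p - 24q - 168 → 7pq + 61p - 24q - 168
  leading term pq: subtract (7/6p)·f_2 from 7pq + 61p - 24q - 168 → 96p - 24q - 168
  leading term p: no divisor's leading term divides it; move 96p to the remainder.
  leading term q: subtract (-4)·f_2 from -24q - 168 → -288
  leading term 1: no divisor's leading term divides it; move -288 to the remainder.
  remainder 96p - 288 ≠ 0; add h_4 = 96p - 288 to the basis.

The other S-polynomials (S(f_1,f_2), S(f_2,f_3), S(f_1,h_4), S(f_2,h_4), S(f_3,h_4)) all reduce to 0 modulo the current basis, so we have a Gröbner basis.
Inter-reduce: drop elements whose leading term is divisible by another's, tail-reduce, and make monic.
Reduced Gröbner basis: {p - 3, q - 5}.

The lex basis is triangular: the last element involves only q. Solving q - 5 = 0 gives q ∈ {5}; substituting each value into the earlier elements determines the remaining variables.
  q = 5: the earlier basis element becomes p - 3 = 0, giving p = 3 — point (3, 5).
Substituting each solution back into the original system confirms all equations vanish.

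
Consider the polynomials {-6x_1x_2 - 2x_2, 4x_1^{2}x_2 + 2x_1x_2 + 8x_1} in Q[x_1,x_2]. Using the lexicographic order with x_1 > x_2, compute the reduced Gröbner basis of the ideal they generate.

f_1 = -6x_1x_2 - 2x_2, LT = x_1x_2.
f_2 = 4x_1^{2}x_2 + 2x_1x_2 + 8x_1, LT = x_1^{2}x_2.

S(f_1,f_2): lcm = x_1^{2}x_2. S = -\tfrac{1}{6}x_1x_2 - 2x_1.
  leading term x_1x_2: subtract (\tfrac{1}{36})·f_1 from -\tfrac{1}{6}x_1x_2 - 2x_1 → -2x_1 + \tfrac{1}{18}x_2
  leading term x_1: no divisor's leading term divides it; move -2x_1 to the remainder.
  leading term x_2: no divisor's leading term divides it; move \tfrac{1}{18}x_2 to the remainder.
  remainder -2x_1 + \tfrac{1}{18}x_2 ≠ 0; add g_3 = -2x_1 + \tfrac{1}{18}x_2 to the basis.

S(f_1,g_3): lcm = x_1x_2. S = \tfrac{1}{36}x_2^{2} + \tfrac{1}{3}x_2.
  leading term x_2^{2}: no divisor's leading term divides it; move \tfrac{1}{36}x_2^{2} to the remainder.
  leading term x_2: no divisor's leading term divides it; move \tfrac{1}{3}x_2 to the remainder.
  remainder \tfrac{1}{36}x_2^{2} + \tfrac{1}{3}x_2 ≠ 0; add g_4 = \tfrac{1}{36}x_2^{2} + \tfrac{1}{3}x_2 to the basis.

S(f_2,g_3): lcm = x_1^{2}x_2. S = \tfrac{1}{36}x_1x_2^{2} + \tfrac{1}{2}x_1x_2 + 2x_1.
  leading term x_1x_2^{2}: subtract (-\tfrac{1}{216}x_2)·f_1 from \tfrac{1}{36}x_1x_2^{2} + \tfrac{1}{2}x_1x_2 + 2x_1 → \tfrac{1}{2}x_1x_2 + 2x_1 - \tfrac{1}{108}x_2^{2}
  leading term x_1x_2: subtract (-\tfrac{1}{12})·f_1 from \tfrac{1}{2}x_1x_2 + 2x_1 - \tfrac{1}{108}x_2^{2} → 2x_1 - \tfrac{1}{108}x_2^{2} - \tfrac{1}{6}x_2
  leading term x_1: subtract (-1)·g_3 from 2x_1 - \tfrac{1}{108}x_2^{2} - \tfrac{1}{6}x_2 → -\tfrac{1}{108}x_2^{2} - \tfrac{1}{9}x_2
  leading term x_2^{2}: subtract (-\tfrac{1}{3})·g_4 from -\tfrac{1}{108}x_2^{2} - \tfrac{1}{9}x_2 → 0
  remainder 0.

S(f_1,g_4): lcm = x_1x_2^{2}. S = -12x_1x_2 + \tfrac{1}{3}x_2^{2}.
  leading term x_1x_2: subtract (2)·f_1 from -12x_1x_2 + \tfrac{1}{3}x_2^{2} → \tfrac{1}{3}x_2^{2} + 4x_2
  leading term x_2^{2}: subtract (12)·g_4 from \tfrac{1}{3}x_2^{2} + 4x_2 → 0
  remainder 0.

S(f_2,g_4): lcm = x_1^{2}x_2^{2}. S = -12x_1^{2}x_2 + \tfrac{1}{2}x_1x_2^{2} + 2x_1x_2.
  leading term x_1^{2}x_2: subtract (2x_1)·f_1 from -12x_1^{2}x_2 + \tfrac{1}{2}x_1x_2^{2} + 2x_1x_2 → \tfrac{1}{2}x_1x_2^{2} + 6x_1x_2
  leading term x_1x_2^{2}: subtract (-\tfrac{1}{12}x_2)·f_1 from \tfrac{1}{2}x_1x_2^{2} + 6x_1x_2 → 6x_1x_2 - \tfrac{1}{6}x_2^{2}
  leading term x_1x_2: subtract (-1)·f_1 from 6x_1x_2 - \tfrac{1}{6}x_2^{2} → -\tfrac{1}{6}x_2^{2} - 2x_2
  leading term x_2^{2}: subtract (-6)·g_4 from -\tfrac{1}{6}x_2^{2} - 2x_2 → 0
  remainder 0.

S(g_3,g_4): leading monomials are coprime, so the S-polynomial reduces to 0 (Buchberger's first criterion).
Every S-polynomial of the final basis reduces to 0, so we have a Gröbner basis.
Inter-reduce: drop elements whose leading term is divisible by another's, tail-reduce, and make monic.

G = {x_1 - \tfrac{1}{36}x_2, x_2^{2} + 12x_2}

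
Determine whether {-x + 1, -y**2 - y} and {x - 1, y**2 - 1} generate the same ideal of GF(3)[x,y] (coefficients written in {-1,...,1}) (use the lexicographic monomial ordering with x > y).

No, the ideals differ.

Equality of ideals is decidable: compute both reduced Gröbner bases (unique for the ordering) and check whether they agree.
Buchberger on the first generating set:
f_1 = -x + 1, LT = x.
f_2 = -y**2 - y, LT = y**2.

The S-polynomials (S(f_1,f_2)) all reduce to 0 modulo the current basis, so we have a Gröbner basis.
Inter-reduce: drop elements whose leading term is divisible by another's, tail-reduce, and make monic.
Reduced Gröbner basis: {x - 1, y**2 + y}.

Buchberger on the second generating set:
h_1 = x - 1, LT = x.
h_2 = y**2 - 1, LT = y**2.

The S-polynomials (S(h_1,h_2)) all reduce to 0 modulo the current basis, so we have a Gröbner basis.
Inter-reduce: drop elements whose leading term is divisible by another's, tail-reduce, and make monic.
Reduced Gröbner basis: {x - 1, y**2 - 1}.

Since the reduced bases disagree, the two ideals are not the same.
The same test decides containment: I ⊆ J iff every generator of I reduces to 0 modulo a Gröbner basis of J.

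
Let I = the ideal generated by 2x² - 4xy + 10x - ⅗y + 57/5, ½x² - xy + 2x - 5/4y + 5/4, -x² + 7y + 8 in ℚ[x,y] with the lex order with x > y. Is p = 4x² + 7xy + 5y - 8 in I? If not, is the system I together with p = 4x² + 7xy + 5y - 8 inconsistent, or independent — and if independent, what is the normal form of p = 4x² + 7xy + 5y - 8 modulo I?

First compute the reduced Gröbner basis of I by Buchberger's algorithm.
f_1 = 2x² - 4xy + 10x - ⅗y + 57/5, LT = x².
f_2 = ½x² - xy + 2x - 5/4y + 5/4, LT = x².
f_3 = -x² + 7y + 8, LT = x².

S(f_1,f_2): lcm = x². S = x + 11/5y + 16/5.
  leading term x: no divisor's leading term divides it; move x to the remainder.
  leading term y: no divisor's leading term divides it; move 11/5y to the remainder.
  leading term 1: no divisor's leading term divides it; move 16/5 to the remainder.
  remainder x + 11/5y + 16/5 ≠ 0; add h_4 = x + 11/5y + 16/5 to the basis.

S(f_1,f_3): lcm = x². S = -2xy + 5x + 67/10y + 137/10.
  leading term xy: subtract (-2y)·h_4 from -2xy + 5x + 67/10y + 137/10 → 5x + 22/5y² + 131/10y + 137/10
  leading term x: subtract (5)·h_4 from 5x + 22/5y² + 131/10y + 137/10 → 22/5y² + 21/10y - 23/10
  leading term y²: no divisor's leading term divides it; move 22/5y² to the remainder.
  leading term y: no divisor's leading term divides it; move 21/10y to the remainder.
  leading term 1: no divisor's leading term divides it; move -23/10 to the remainder.
  remainder 22/5y² + 21/10y - 23/10 ≠ 0; add h_5 = 22/5y² + 21/10y - 23/10 to the basis.

S(f_1,h_4): lcm = x². S = -21/5xy + 9/5x - 3/10y + 57/10.
  leading term xy: subtract (-21/5y)·h_4 from -21/5xy + 9/5x - 3/10y + 57/10 → 9/5x + 231/25y² + 657/50y + 57/10
  leading term x: subtract (9/5)·h_4 from 9/5x + 231/25y² + 657/50y + 57/10 → 231/25y² + 459/50y - 3/50
  leading term y²: subtract (21/10)·h_5 from 231/25y² + 459/50y - 3/50 → 477/100y + 477/100
  leading term y: no divisor's leading term divides it; move 477/100y to the remainder.
  leading term 1: no divisor's leading term divides it; move 477/100 to the remainder.
  remainder 477/100y + 477/100 ≠ 0; add h_6 = 477/100y + 477/100 to the basis.

The other S-polynomials (S(f_2,f_3), S(f_2,h_4), S(f_3,h_4), S(f_1,h_5), S(f_2,h_5), S(f_3,h_5), S(h_4,h_5), S(f_1,h_6), S(f_2,h_6), S(f_3,h_6), S(h_4,h_6), S(h_5,h_6)) all reduce to 0 modulo the current basis, so we have a Gröbner basis.
Inter-reduce: drop elements whose leading term is divisible by another's, tail-reduce, and make monic.
Reduced Gröbner basis: {x + 1, y + 1}.
Label its elements g_1 = x + 1, g_2 = y + 1.

Reduce p = 4x² + 7xy + 5y - 8 modulo G:
  leading term x²: subtract (4x)·g_1 from 4x² + 7xy + 5y - 8 → 7xy - 4x + 5y - 8
  leading term xy: subtract (7y)·g_1 from 7xy - 4x + 5y - 8 → -4x - 2y - 8
  leading term x: subtract (-4)·g_1 from -4x - 2y - 8 → -2y - 4
  leading term y: subtract (-2)·g_2 from -2y - 4 → -2
  leading term 1: no divisor's leading term divides it; move -2 to the remainder.
  normal form = -2.
The normal form is nonzero, so p ∉ I. Since p minus its normal form lies in I, I + (p) = I + (r) where r = -2; decide whether this ideal is the whole ring.
Here r = -2 is a nonzero constant, hence a unit: 1 ∈ I + (p), the Gröbner basis of I + (p) is {1}, and the enlarged system has no common solution — adjoining p is inconsistent.

Adjoining 4x² + 7xy + 5y - 8 makes the ideal the whole ring: the system is inconsistent.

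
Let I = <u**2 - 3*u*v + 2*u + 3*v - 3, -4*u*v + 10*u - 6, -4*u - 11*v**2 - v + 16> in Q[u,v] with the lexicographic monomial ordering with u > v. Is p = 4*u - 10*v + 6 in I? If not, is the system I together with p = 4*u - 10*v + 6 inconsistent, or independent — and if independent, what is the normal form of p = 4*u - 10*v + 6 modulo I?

4*u - 10*v + 6 lies in I (it reduces to 0).

First compute the reduced Gröbner basis of I by Buchberger's algorithm.
f_1 = u**2 - 3*u*v + 2*u + 3*v - 3, LT = u**2.
f_2 = -4*u*v + 10*u - 6, LT = u*v.
f_3 = -4*u - 11*v**2 - v + 16, LT = u.

S(f_1,f_2): lcm = u**2*v. S = 5/2*u**2 - 3*u*v**2 + 2*u*v - 3/2*u + 3*v**2 - 3*v.
  leading term u**2: subtract (5/2)·f_1 from 5/2*u**2 - 3*u*v**2 + 2*u*v - 3/2*u + 3*v**2 - 3*v → -3*u*v**2 + 19/2*u*v - 13/2*u + 3*v**2 - 21/2*v + 15/2
  leading term u*v**2: subtract (3/4*v)·f_2 from -3*u*v**2 + 19/2*u*v - 13/2*u + 3*v**2 - 21/2*v + 15/2 → 2*u*v - 13/2*u + 3*v**2 - 6*v + 15/2
  leading term u*v: subtract (-1/2)·f_2 from 2*u*v - 13/2*u + 3*v**2 - 6*v + 15/2 → -3/2*u + 3*v**2 - 6*v + 9/2
  leading term u: subtract (3/8)·f_3 from -3/2*u + 3*v**2 - 6*v + 9/2 → 57/8*v**2 - 45/8*v - 3/2
  leading term v**2: no divisor's leading term divides it; move 57/8*v**2 to the remainder.
  leading term v: no divisor's leading term divides it; move -45/8*v to the remainder.
  leading term 1: no divisor's leading term divides it; move -3/2 to the remainder.
  remainder 57/8*v**2 - 45/8*v - 3/2 ≠ 0; add h_4 = 57/8*v**2 - 45/8*v - 3/2 to the basis.

S(f_1,f_3): lcm = u**2. S = -11/4*u*v**2 - 13/4*u*v + 6*u + 3*v - 3.
  leading term u*v**2: subtract (11/16*v)·f_2 from -11/4*u*v**2 - 13/4*u*v + 6*u + 3*v - 3 → -81/8*u*v + 6*u + 57/8*v - 3
  leading term u*v: subtract (81/32)·f_2 from -81/8*u*v + 6*u + 57/8*v - 3 → -309/16*u + 57/8*v + 195/16
  leading term u: subtract (309/64)·f_3 from -309/16*u + 57/8*v + 195/16 → 3399/64*v**2 + 765/64*v - 1041/16
  leading term v**2: subtract (1133/152)·h_4 from 3399/64*v**2 + 765/64*v - 1041/16 → 4095/76*v - 4095/76
  leading term v: no divisor's leading term divides it; move 4095/76*v to the remainder.
  leading term 1: no divisor's leading term divides it; move -4095/76 to the remainder.
  remainder 4095/76*v - 4095/76 ≠ 0; add h_5 = 4095/76*v - 4095/76 to the basis.

S(f_2,f_3): lcm = u*v. S = -5/2*u - 11/4*v**3 - 1/4*v**2 + 4*v + 3/2.
  leading term u: subtract (5/8)·f_3 from -5/2*u - 11/4*v**3 - 1/4*v**2 + 4*v + 3/2 → -11/4*v**3 + 53/8*v**2 + 37/8*v - 17/2
  leading term v**3: subtract (-22/57*v)·h_4 from -11/4*v**3 + 53/8*v**2 + 37/8*v - 17/2 → 677/152*v**2 + 615/152*v - 17/2
  leading term v**2: subtract (677/1083)·h_4 from 677/152*v**2 + 615/152*v - 17/2 → 2730/361*v - 2730/361
  leading term v: subtract (8/57)·h_5 from 2730/361*v - 2730/361 → 0
  remainder 0.

S(f_1,h_4): leading monomials are coprime, so the S-polynomial reduces to 0 (Buchberger's first criterion).
S(f_2,h_4): lcm = u*v**2. S = -65/38*u*v + 4/19*u + 3/2*v.
  leading term u*v: subtract (65/152)·f_2 from -65/38*u*v + 4/19*u + 3/2*v → -309/76*u + 3/2*v + 195/76
  leading term u: subtract (309/304)·f_3 from -309/76*u + 3/2*v + 195/76 → 3399/304*v**2 + 765/304*v - 1041/76
  leading term v**2: subtract (1133/722)·h_4 from 3399/304*v**2 + 765/304*v - 1041/76 → 4095/361*v - 4095/361
  leading term v: subtract (4/19)·h_5 from 4095/361*v - 4095/361 → 0
  remainder 0.

S(f_3,h_4): leading monomials are coprime, so the S-polynomial reduces to 0 (Buchberger's first criterion).
S(f_1,h_5): leading monomials are coprime, so the S-polynomial reduces to 0 (Buchberger's first criterion).
S(f_2,h_5): lcm = u*v. S = -3/2*u + 3/2.
  leading term u: subtract (3/8)·f_3 from -3/2*u + 3/2 → 33/8*v**2 + 3/8*v - 9/2
  leading term v**2: subtract (11/19)·h_4 from 33/8*v**2 + 3/8*v - 9/2 → 69/19*v - 69/19
  leading term v: subtract (92/1365)·h_5 from 69/19*v - 69/19 → 0
  remainder 0.

S(f_3,h_5): leading monomials are coprime, so the S-polynomial reduces to 0 (Buchberger's first criterion).
S(h_4,h_5): lcm = v**2. S = 4/19*v - 4/19.
  leading term v: subtract (16/4095)·h_5 from 4/19*v - 4/19 → 0
  remainder 0.

Every S-polynomial of the final basis reduces to 0, so we have a Gröbner basis.
Inter-reduce: drop elements whose leading term is divisible by another's, tail-reduce, and make monic.
Reduced Gröbner basis: {u - 1, v - 1}.
Label its elements g_1 = u - 1, g_2 = v - 1.

Reduce p = 4*u - 10*v + 6 modulo G:
  leading term u: subtract (4)·g_1 from 4*u - 10*v + 6 → -10*v + 10
  leading term v: subtract (-10)·g_2 from -10*v + 10 → 0
  normal form = 0.
Since the normal form is 0, p ∈ I.

Ideal membership is decidable via reduction modulo a Gröbner basis.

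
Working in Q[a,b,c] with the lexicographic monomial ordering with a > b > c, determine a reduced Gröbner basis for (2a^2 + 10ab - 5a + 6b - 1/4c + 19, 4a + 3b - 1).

G = {a + 3/4b - 1/4, b^2 - 92/51b + 2/51c - 143/51}

The reduced Gröbner basis is the canonical form of the ideal for this ordering.

f_1 = 2a^2 + 10ab - 5a + 6b - 1/4c + 19, LT = a^2.
f_2 = 4a + 3b - 1, LT = a.

S(f_1,f_2): lcm = a^2. S = 17/4ab - 9/4a + 3b - 1/8c + 19/2.
  leading term ab: subtract (17/16b)·f_2 from 17/4ab - 9/4a + 3b - 1/8c + 19/2 → -9/4a - 51/16b^2 + 65/16b - 1/8c + 19/2
  leading term a: subtract (-9/16)·f_2 from -9/4a - 51/16b^2 + 65/16b - 1/8c + 19/2 → -51/16b^2 + 23/4b - 1/8c + 143/16
  leading term b^2: no divisor's leading term divides it; move -51/16b^2 to the remainder.
  leading term b: no divisor's leading term divides it; move 23/4b to the remainder.
  leading term c: no divisor's leading term divides it; move -1/8c to the remainder.
  leading term 1: no divisor's leading term divides it; move 143/16 to the remainder.
  remainder -51/16b^2 + 23/4b - 1/8c + 143/16 ≠ 0; add g_3 = -51/16b^2 + 23/4b - 1/8c + 143/16 to the basis.

The other S-polynomials (S(f_1,g_3), S(f_2,g_3)) all reduce to 0 modulo the current basis, so we have a Gröbner basis.
Inter-reduce: drop elements whose leading term is divisible by another's, tail-reduce, and make monic.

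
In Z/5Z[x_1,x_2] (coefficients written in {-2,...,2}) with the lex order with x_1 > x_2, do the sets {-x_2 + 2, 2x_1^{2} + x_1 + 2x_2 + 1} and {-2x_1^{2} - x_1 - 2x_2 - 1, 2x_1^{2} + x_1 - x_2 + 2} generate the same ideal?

Yes, the ideals are equal.

Since reduced Gröbner bases are canonical representatives of ideals under a given ordering, it suffices to compute and compare them.
Buchberger on the first generating set:
f_1 = -x_2 + 2, LT = x_2.
f_2 = 2x_1^{2} + x_1 + 2x_2 + 1, LT = x_1^{2}.

The S-polynomials (S(f_1,f_2)) all reduce to 0 modulo the current basis, so we have a Gröbner basis.
Inter-reduce: drop elements whose leading term is divisible by another's, tail-reduce, and make monic.
Reduced Gröbner basis: {x_1^{2} - 2x_1, x_2 - 2}.

Buchberger on the second generating set:
h_1 = -2x_1^{2} - x_1 - 2x_2 - 1, LT = x_1^{2}.
h_2 = 2x_1^{2} + x_1 - x_2 + 2, LT = x_1^{2}.

S(h_1,h_2): lcm = x_1^{2}. S = -x_2 + 2.
  leading term x_2: no divisor's leading term divides it; move -x_2 to the remainder.
  leading term 1: no divisor's leading term divides it; move 2 to the remainder.
  remainder -x_2 + 2 ≠ 0; add k_3 = -x_2 + 2 to the basis.

The other S-polynomials (S(h_1,k_3), S(h_2,k_3)) all reduce to 0 modulo the current basis, so we have a Gröbner basis.
Inter-reduce: drop elements whose leading term is divisible by another's, tail-reduce, and make monic.
Reduced Gröbner basis: {x_1^{2} - 2x_1, x_2 - 2}.

These coincide, so the ideals are equal.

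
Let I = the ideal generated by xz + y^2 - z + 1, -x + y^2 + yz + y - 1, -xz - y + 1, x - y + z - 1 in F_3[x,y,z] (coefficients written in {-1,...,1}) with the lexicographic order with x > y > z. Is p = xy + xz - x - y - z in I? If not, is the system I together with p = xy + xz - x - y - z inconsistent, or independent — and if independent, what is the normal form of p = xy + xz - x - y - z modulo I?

First compute the reduced Gröbner basis of I by Buchberger's algorithm.
f_1 = xz + y^2 - z + 1, LT = xz.
f_2 = -x + y^2 + yz + y - 1, LT = x.
f_3 = -xz - y + 1, LT = xz.
f_4 = x - y + z - 1, LT = x.

S(f_1,f_2): lcm = xz. S = y^2z + y^2 + yz^2 + yz + z + 1.
  leading term y^2z: no divisor's leading term divides it; move y^2z to the remainder.
  leading term y^2: no divisor's leading term divides it; move y^2 to the remainder.
  leading term yz^2: no divisor's leading term divides it; move yz^2 to the remainder.
  leading term yz: no divisor's leading term divides it; move yz to the remainder.
  leading term z: no divisor's leading term divides it; move z to the remainder.
  leading term 1: no divisor's leading term divides it; move 1 to the remainder.
  remainder y^2z + y^2 + yz^2 + yz + z + 1 ≠ 0; add h_5 = y^2z + y^2 + yz^2 + yz + z + 1 to the basis.

S(f_1,f_3): lcm = xz. S = y^2 - y - z - 1.
  leading term y^2: no divisor's leading term divides it; move y^2 to the remainder.
  leading term y: no divisor's leading term divides it; move -y to the remainder.
  leading term z: no divisor's leading term divides it; move -z to the remainder.
  leading term 1: no divisor's leading term divides it; move -1 to the remainder.
  remainder y^2 - y - z - 1 ≠ 0; add h_6 = y^2 - y - z - 1 to the basis.

S(f_1,f_4): lcm = xz. S = y^2 + yz - z^2 + 1.
  leading term y^2: subtract (1)·h_6 from y^2 + yz - z^2 + 1 → yz + y - z^2 + z - 1
  leading term yz: no divisor's leading term divides it; move yz to the remainder.
  leading term y: no divisor's leading term divides it; move y to the remainder.
  leading term z^2: no divisor's leading term divides it; move -z^2 to the remainder.
  leading term z: no divisor's leading term divides it; move z to the remainder.
  leading term 1: no divisor's leading term divides it; move -1 to the remainder.
  remainder yz + y - z^2 + z - 1 ≠ 0; add h_7 = yz + y - z^2 + z - 1 to the basis.

S(f_2,f_4): lcm = x. S = -y^2 - yz - z - 1.
  leading term y^2: subtract (-1)·h_6 from -y^2 - yz - z - 1 → -yz - y + z + 1
  leading term yz: subtract (-1)·h_7 from -yz - y + z + 1 → -z^2 - z
  leading term z^2: no divisor's leading term divides it; move -z^2 to the remainder.
  leading term z: no divisor's leading term divides it; move -z to the remainder.
  remainder -z^2 - z ≠ 0; add h_8 = -z^2 - z to the basis.

S(f_1,h_7): lcm = xyz. S = -xy + xz^2 - xz + x + y^3 - yz + y.
  leading term xy: subtract (y)·f_2 from -xy + xz^2 - xz + x + y^3 - yz + y → xz^2 - xz + x - y^2z - y^2 - yz - y
  leading term xz^2: subtract (z)·f_1 from xz^2 - xz + x - y^2z - y^2 - yz - y → -xz + x + y^2z - y^2 - yz - y + z^2 - z
  leading term xz: subtract (-1)·f_1 from -xz + x + y^2z - y^2 - yz - y + z^2 - z → x + y^2z - yz - y + z^2 + z + 1
  leading term x: subtract (-1)·f_2 from x + y^2z - yz - y + z^2 + z + 1 → y^2z + y^2 + z^2 + z
  leading term y^2z: subtract (1)·h_5 from y^2z + y^2 + z^2 + z → -yz^2 - yz + z^2 - 1
  leading term yz^2: subtract (-z)·h_7 from -yz^2 - yz + z^2 - 1 → -z^3 - z^2 - z - 1
  leading term z^3: subtract (z)·h_8 from -z^3 - z^2 - z - 1 → -z - 1
  leading term z: no divisor's leading term divides it; move -z to the remainder.
  leading term 1: no divisor's leading term divides it; move -1 to the remainder.
  remainder -z - 1 ≠ 0; add h_9 = -z - 1 to the basis.

The other S-polynomials (S(f_2,f_3), S(f_3,f_4), S(f_1,h_5), S(f_2,h_5), S(f_3,h_5), S(f_4,h_5), S(f_1,h_6), S(f_2,h_6), S(f_3,h_6), S(f_4,h_6), S(h_5,h_6), S(f_2,h_7), S(f_3,h_7), S(f_4,h_7), S(h_5,h_7), S(h_6,h_7), S(f_1,h_8), S(f_2,h_8), S(f_3,h_8), S(f_4,h_8), S(h_5,h_8), S(h_6,h_8), S(h_7,h_8), S(f_1,h_9), S(f_2,h_9), S(f_3,h_9), S(f_4,h_9), S(h_5,h_9), S(h_6,h_9), S(h_7,h_9), S(h_8,h_9)) all reduce to 0 modulo the current basis, so we have a Gröbner basis.
Inter-reduce: drop elements whose leading term is divisible by another's, tail-reduce, and make monic.
Reduced Gröbner basis: {x - y + 1, y^2 - y, z + 1}.
Label its elements g_1 = x - y + 1, g_2 = y^2 - y, g_3 = z + 1.

Reduce p = xy + xz - x - y - z modulo G:
  leading term xy: subtract (y)·g_1 from xy + xz - x - y - z → xz - x + y^2 + y - z
  leading term xz: subtract (z)·g_1 from xz - x + y^2 + y - z → -x + y^2 + yz + y + z
  leading term x: subtract (-1)·g_1 from -x + y^2 + yz + y + z → y^2 + yz + z + 1
  leading term y^2: subtract (1)·g_2 from y^2 + yz + z + 1 → yz + y + z + 1
  leading term yz: subtract (y)·g_3 from yz + y + z + 1 → z + 1
  leading term z: subtract (1)·g_3 from z + 1 → 0
  normal form = 0.
Since the normal form is 0, p ∈ I.

xy + xz - x - y - z lies in I (it reduces to 0).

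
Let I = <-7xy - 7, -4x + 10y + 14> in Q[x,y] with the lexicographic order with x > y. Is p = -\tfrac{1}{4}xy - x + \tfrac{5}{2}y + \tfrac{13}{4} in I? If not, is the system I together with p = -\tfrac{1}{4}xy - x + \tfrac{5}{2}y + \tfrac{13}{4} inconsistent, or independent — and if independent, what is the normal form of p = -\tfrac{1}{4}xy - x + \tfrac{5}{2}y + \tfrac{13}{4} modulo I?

-\tfrac{1}{4}xy - x + \tfrac{5}{2}y + \tfrac{13}{4} lies in I (it reduces to 0).

First compute the reduced Gröbner basis of I by Buchberger's algorithm.
f_1 = -7xy - 7, LT = xy.
f_2 = -4x + 10y + 14, LT = x.

S(f_1,f_2): lcm = xy. S = \tfrac{5}{2}y^{2} + \tfrac{7}{2}y + 1.
  leading term y^{2}: no divisor's leading term divides it; move \tfrac{5}{2}y^{2} to the remainder.
  leading term y: no divisor's leading term divides it; move \tfrac{7}{2}y to the remainder.
  leading term 1: no divisor's leading term divides it; move 1 to the remainder.
  remainder \tfrac{5}{2}y^{2} + \tfrac{7}{2}y + 1 ≠ 0; add h_3 = \tfrac{5}{2}y^{2} + \tfrac{7}{2}y + 1 to the basis.

The other S-polynomials (S(f_1,h_3), S(f_2,h_3)) all reduce to 0 modulo the current basis, so we have a Gröbner basis.
Inter-reduce: drop elements whose leading term is divisible by another's, tail-reduce, and make monic.
Reduced Gröbner basis: {x - \tfrac{5}{2}y - \tfrac{7}{2}, y^{2} + \tfrac{7}{5}y + \tfrac{2}{5}}.
Label its elements g_1 = x - \tfrac{5}{2}y - \tfrac{7}{2}, g_2 = y^{2} + \tfrac{7}{5}y + \tfrac{2}{5}.

Reduce p = -\tfrac{1}{4}xy - x + \tfrac{5}{2}y + \tfrac{13}{4} modulo G:
  leading term xy: subtract (-\tfrac{1}{4}y)·g_1 from -\tfrac{1}{4}xy - x + \tfrac{5}{2}y + \tfrac{13}{4} → -x - \tfrac{5}{8}y^{2} + \tfrac{13}{8}y + \tfrac{13}{4}
  leading term x: subtract (-1)·g_1 from -x - \tfrac{5}{8}y^{2} + \tfrac{13}{8}y + \tfrac{13}{4} → -\tfrac{5}{8}y^{2} - \tfrac{7}{8}y - \tfrac{1}{4}
  leading term y^{2}: subtract (-\tfrac{5}{8})·g_2 from -\tfrac{5}{8}y^{2} - \tfrac{7}{8}y - \tfrac{1}{4} → 0
  normal form = 0.
Since the normal form is 0, p ∈ I.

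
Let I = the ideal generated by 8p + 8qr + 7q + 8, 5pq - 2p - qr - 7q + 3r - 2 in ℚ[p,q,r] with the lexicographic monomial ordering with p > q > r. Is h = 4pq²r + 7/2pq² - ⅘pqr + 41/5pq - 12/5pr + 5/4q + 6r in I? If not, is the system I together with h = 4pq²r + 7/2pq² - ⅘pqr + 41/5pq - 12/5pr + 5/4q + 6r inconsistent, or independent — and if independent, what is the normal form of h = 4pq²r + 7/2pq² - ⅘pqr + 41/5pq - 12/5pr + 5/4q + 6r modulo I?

First compute the reduced Gröbner basis of I by Buchberger's algorithm.
f_1 = 8p + 8qr + 7q + 8, LT = p.
f_2 = 5pq - 2p - qr - 7q + 3r - 2, LT = pq.

S(f_1,f_2): lcm = pq. S = ⅖p + q²r + ⅞q² + ⅕qr + 12/5q - ⅗r + ⅖.
  leading term p: subtract (1/20)·f_1 from ⅖p + q²r + ⅞q² + ⅕qr + 12/5q - ⅗r + ⅖ → q²r + ⅞q² - ⅕qr + 41/20q - ⅗r
  leading term q²r: no divisor's leading term divides it; move q²r to the remainder.
  leading term q²: no divisor's leading term divides it; move ⅞q² to the remainder.
  leading term qr: no divisor's leading term divides it; move -⅕qr to the remainder.
  leading term q: no divisor's leading term divides it; move 41/20q to the remainder.
  leading term r: no divisor's leading term divides it; move -⅗r to the remainder.
  remainder q²r + ⅞q² - ⅕qr + 41/20q - ⅗r ≠ 0; add k_3 = q²r + ⅞q² - ⅕qr + 41/20q - ⅗r to the basis.

The other S-polynomials (S(f_1,k_3), S(f_2,k_3)) all reduce to 0 modulo the current basis, so we have a Gröbner basis.
Inter-reduce: drop elements whose leading term is divisible by another's, tail-reduce, and make monic.
Reduced Gröbner basis: {p + qr + ⅞q + 1, q²r + ⅞q² - ⅕qr + 41/20q - ⅗r}.
Label its elements g_1 = p + qr + ⅞q + 1, g_2 = q²r + ⅞q² - ⅕qr + 41/20q - ⅗r.

Reduce h = 4pq²r + 7/2pq² - ⅘pqr + 41/5pq - 12/5pr + 5/4q + 6r modulo G:
  leading term pq²r: subtract (4q²r)·g_1 from 4pq²r + 7/2pq² - ⅘pqr + 41/5pq - 12/5pr + 5/4q + 6r → 7/2pq² - ⅘pqr + 41/5pq - 12/5pr - 4q³r² - 7/2q³r - 4q²r + 5/4q + 6r
  leading term pq²: subtract (7/2q²)·g_1 from 7/2pq² - ⅘pqr + 41/5pq - 12/5pr - 4q³r² - 7/2q³r - 4q²r + 5/4q + 6r → -⅘pqr + 41/5pq - 12/5pr - 4q³r² - 7q³r - 49/16q³ - 4q²r - 7/2q² + 5/4q + 6r
  leading term pqr: subtract (-⅘qr)·g_1 from -⅘pqr + 41/5pq - 12/5pr - 4q³r² - 7q³r - 49/16q³ - 4q²r - 7/2q² + 5/4q + 6r → 41/5pq - 12/5pr - 4q³r² - 7q³r - 49/16q³ + ⅘q²r² - 33/10q²r - 7/2q² + ⅘qr + 5/4q + 6r
  leading term pq: subtract (41/5q)·g_1 from 41/5pq - 12/5pr - 4q³r² - 7q³r - 49/16q³ + ⅘q²r² - 33/10q²r - 7/2q² + ⅘qr + 5/4q + 6r → -12/5pr - 4q³r² - 7q³r - 49/16q³ + ⅘q²r² - 23/2q²r - 427/40q² + ⅘qr - 139/20q + 6r
  leading term pr: subtract (-12/5r)·g_1 from -12/5pr - 4q³r² - 7q³r - 49/16q³ + ⅘q²r² - 23/2q²r - 427/40q² + ⅘qr - 139/20q + 6r → -4q³r² - 7q³r - 49/16q³ + ⅘q²r² - 23/2q²r - 427/40q² + 12/5qr² + 29/10qr - 139/20q + 42/5r
  leading term q³r²: subtract (-4qr)·g_2 from -4q³r² - 7q³r - 49/16q³ + ⅘q²r² - 23/2q²r - 427/40q² + 12/5qr² + 29/10qr - 139/20q + 42/5r → -7/2q³r - 49/16q³ - 33/10q²r - 427/40q² + 29/10qr - 139/20q + 42/5r
  leading term q³r: subtract (-7/2q)·g_2 from -7/2q³r - 49/16q³ - 33/10q²r - 427/40q² + 29/10qr - 139/20q + 42/5r → -4q²r - 7/2q² + ⅘qr - 139/20q + 42/5r
  leading term q²r: subtract (-4)·g_2 from -4q²r - 7/2q² + ⅘qr - 139/20q + 42/5r → 5/4q + 6r
  leading term q: no divisor's leading term divides it; move 5/4q to the remainder.
  leading term r: no divisor's leading term divides it; move 6r to the remainder.
  normal form = 5/4q + 6r.
The normal form is nonzero, so h ∉ I. Since h minus its normal form lies in I, I + (h) = I + (n) where n = 5/4q + 6r; decide whether this ideal is the whole ring.
Run Buchberger on G together with n (pairs among the g_i already reduce to 0 since G is a Gröbner basis):
g_1 = p + qr + ⅞q + 1, LT = p.
g_2 = q²r + ⅞q² - ⅕qr + 41/20q - ⅗r, LT = q²r.
n = 5/4q + 6r, LT = q.

S(g_2,n): lcm = q²r. S = ⅞q² - 24/5qr² - ⅕qr + 41/20q - ⅗r.
  leading term q²: subtract (7/10q)·n from ⅞q² - 24/5qr² - ⅕qr + 41/20q - ⅗r → -24/5qr² - 22/5qr + 41/20q - ⅗r
  leading term qr²: subtract (-96/25r²)·n from -24/5qr² - 22/5qr + 41/20q - ⅗r → -22/5qr + 41/20q + 576/25r³ - ⅗r
  leading term qr: subtract (-88/25r)·n from -22/5qr + 41/20q + 576/25r³ - ⅗r → 41/20q + 576/25r³ + 528/25r² - ⅗r
  leading term q: subtract (41/25)·n from 41/20q + 576/25r³ + 528/25r² - ⅗r → 576/25r³ + 528/25r² - 261/25r
  leading term r³: no divisor's leading term divides it; move 576/25r³ to the remainder.
  leading term r²: no divisor's leading term divides it; move 528/25r² to the remainder.
  leading term r: no divisor's leading term divides it; move -261/25r to the remainder.
  remainder 576/25r³ + 528/25r² - 261/25r ≠ 0; add m_4 = 576/25r³ + 528/25r² - 261/25r to the basis.

The other S-polynomials (S(g_1,g_2), S(g_1,n), S(g_1,m_4), S(g_2,m_4), S(n,m_4)) all reduce to 0 modulo the current basis, so we have a Gröbner basis.
Inter-reduce: drop elements whose leading term is divisible by another's, tail-reduce, and make monic.
Reduced Gröbner basis: {p - 24/5r² - 21/5r + 1, q + 24/5r, r³ + 11/12r² - 29/64r}.
The reduced Gröbner basis of I + (h) is {p - 24/5r² - 21/5r + 1, q + 24/5r, r³ + 11/12r² - 29/64r} ≠ {1}, a proper ideal, so the enlarged system stays consistent: h is independent of I, with normal form 5/4q + 6r.

4pq²r + 7/2pq² - ⅘pqr + 41/5pq - 12/5pr + 5/4q + 6r is independent of I; its normal form modulo I is 5/4q + 6r.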